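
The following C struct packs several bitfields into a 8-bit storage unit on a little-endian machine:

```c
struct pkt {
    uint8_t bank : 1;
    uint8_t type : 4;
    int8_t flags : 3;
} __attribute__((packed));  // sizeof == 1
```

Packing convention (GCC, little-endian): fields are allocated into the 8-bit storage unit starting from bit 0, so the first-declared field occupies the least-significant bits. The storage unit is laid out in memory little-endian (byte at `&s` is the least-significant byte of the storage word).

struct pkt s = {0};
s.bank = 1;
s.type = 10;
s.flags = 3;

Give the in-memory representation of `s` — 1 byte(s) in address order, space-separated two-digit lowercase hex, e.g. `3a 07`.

[0+:1] bank=1 & 0x1 = 0x1; word=0x01
[1+:4] type=10 & 0xf = 0xa; word=0x15
[5+:3] flags=3 & 0x7 = 0x3; word=0x75
word = 0x75 → little-endian bytes:
  [0]=0x75

75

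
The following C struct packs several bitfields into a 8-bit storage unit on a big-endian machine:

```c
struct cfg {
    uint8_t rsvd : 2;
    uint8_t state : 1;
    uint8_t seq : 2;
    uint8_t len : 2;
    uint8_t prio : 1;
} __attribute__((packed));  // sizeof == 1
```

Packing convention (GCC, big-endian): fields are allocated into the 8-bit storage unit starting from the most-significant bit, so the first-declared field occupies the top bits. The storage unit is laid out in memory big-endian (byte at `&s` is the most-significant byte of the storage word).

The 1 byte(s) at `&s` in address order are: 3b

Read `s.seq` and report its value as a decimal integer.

3

[0]=0x3b (big-endian) → word 0x3b
rsvd [6+:2] = (word>>6) & 0x3 = 0
state [5+:1] = (word>>5) & 0x1 = 1
seq [3+:2] = (word>>3) & 0x3 = 3  ←
len [1+:2] = (word>>1) & 0x3 = 1
prio [0+:1] = (word>>0) & 0x1 = 1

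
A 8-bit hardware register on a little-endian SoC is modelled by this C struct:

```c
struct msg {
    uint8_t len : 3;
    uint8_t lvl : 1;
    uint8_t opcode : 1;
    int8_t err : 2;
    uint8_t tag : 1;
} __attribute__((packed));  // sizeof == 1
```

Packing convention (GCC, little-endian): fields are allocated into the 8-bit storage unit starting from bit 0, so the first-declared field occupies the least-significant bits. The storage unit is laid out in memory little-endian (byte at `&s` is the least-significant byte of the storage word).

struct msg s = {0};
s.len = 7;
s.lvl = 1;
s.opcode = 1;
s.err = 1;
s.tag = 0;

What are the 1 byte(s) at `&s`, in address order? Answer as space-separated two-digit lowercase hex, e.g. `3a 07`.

3f

len (3b) val=7 bits=0x7 at bit 0: 0x07
lvl (1b) val=1 bits=0x1 at bit 3: 0x0f
opcode (1b) val=1 bits=0x1 at bit 4: 0x1f
err (2b) val=1 bits=0x1 at bit 5: 0x3f
tag (1b) val=0 bits=0x0 at bit 7: 0x3f
word = 0x3f → little-endian bytes:
  [0]=0x3f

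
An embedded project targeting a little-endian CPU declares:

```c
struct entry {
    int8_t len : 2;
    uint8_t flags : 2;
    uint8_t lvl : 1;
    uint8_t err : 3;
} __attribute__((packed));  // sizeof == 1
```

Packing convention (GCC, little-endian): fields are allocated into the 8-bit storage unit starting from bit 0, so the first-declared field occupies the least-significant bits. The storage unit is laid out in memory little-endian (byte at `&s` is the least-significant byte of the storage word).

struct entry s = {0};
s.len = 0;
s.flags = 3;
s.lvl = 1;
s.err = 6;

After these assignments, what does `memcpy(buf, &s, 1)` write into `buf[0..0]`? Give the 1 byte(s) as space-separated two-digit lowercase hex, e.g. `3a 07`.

dc

len (2b) val=0 bits=0x0 at bit 0: 0x00
flags (2b) val=3 bits=0x3 at bit 2: 0x0c
lvl (1b) val=1 bits=0x1 at bit 4: 0x1c
err (3b) val=6 bits=0x6 at bit 5: 0xdc
word = 0xdc → little-endian bytes:
  [0]=0xdc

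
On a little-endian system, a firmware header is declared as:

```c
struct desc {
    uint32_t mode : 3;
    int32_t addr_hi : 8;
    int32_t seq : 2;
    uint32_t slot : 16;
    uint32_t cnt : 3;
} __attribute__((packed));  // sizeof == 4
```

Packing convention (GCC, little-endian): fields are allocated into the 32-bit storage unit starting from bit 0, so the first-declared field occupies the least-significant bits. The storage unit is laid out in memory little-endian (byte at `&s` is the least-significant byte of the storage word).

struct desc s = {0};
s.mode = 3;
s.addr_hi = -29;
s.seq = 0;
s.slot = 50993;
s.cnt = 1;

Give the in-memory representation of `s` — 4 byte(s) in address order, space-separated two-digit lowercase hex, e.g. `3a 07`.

1b 27 e6 38

[0+:3] mode=3 & 0x7 = 0x3; word=0x00000003
[3+:8] addr_hi=-29 & 0xff = 0xe3; word=0x0000071b
[11+:2] seq=0 & 0x3 = 0x0; word=0x0000071b
[13+:16] slot=50993 & 0xffff = 0xc731; word=0x18e6271b
[29+:3] cnt=1 & 0x7 = 0x1; word=0x38e6271b
word = 0x38e6271b → little-endian bytes:
  [0]=0x1b  [1]=0x27  [2]=0xe6  [3]=0x38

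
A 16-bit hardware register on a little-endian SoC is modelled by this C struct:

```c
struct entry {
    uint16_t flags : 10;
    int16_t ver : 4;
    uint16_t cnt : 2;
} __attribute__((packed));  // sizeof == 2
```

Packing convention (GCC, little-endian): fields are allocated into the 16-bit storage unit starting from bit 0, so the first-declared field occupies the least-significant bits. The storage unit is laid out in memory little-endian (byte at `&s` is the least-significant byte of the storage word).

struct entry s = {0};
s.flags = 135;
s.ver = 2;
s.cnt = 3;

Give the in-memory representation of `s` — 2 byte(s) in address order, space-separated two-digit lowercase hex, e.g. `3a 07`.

87 c8

flags (10b) val=135 bits=0x87 at bit 0: 0x0087
ver (4b) val=2 bits=0x2 at bit 10: 0x0887
cnt (2b) val=3 bits=0x3 at bit 14: 0xc887
word = 0xc887 → little-endian bytes:
  [0]=0x87  [1]=0xc8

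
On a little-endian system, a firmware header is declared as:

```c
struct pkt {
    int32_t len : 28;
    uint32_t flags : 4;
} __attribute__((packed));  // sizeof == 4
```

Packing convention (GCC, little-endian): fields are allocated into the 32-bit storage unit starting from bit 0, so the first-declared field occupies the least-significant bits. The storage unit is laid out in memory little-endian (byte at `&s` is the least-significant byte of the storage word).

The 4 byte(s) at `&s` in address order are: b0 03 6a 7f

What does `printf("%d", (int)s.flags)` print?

7

[0]=0xb0 [1]=0x03 [2]=0x6a [3]=0x7f (little-endian) → word 0x7f6a03b0
len:28 @ bit 0 → (0x7f6a03b0>>0)&0xfffffff = 0xf6a03b0
flags:4 @ bit 28 → (0x7f6a03b0>>28)&0xf = 0x7  ←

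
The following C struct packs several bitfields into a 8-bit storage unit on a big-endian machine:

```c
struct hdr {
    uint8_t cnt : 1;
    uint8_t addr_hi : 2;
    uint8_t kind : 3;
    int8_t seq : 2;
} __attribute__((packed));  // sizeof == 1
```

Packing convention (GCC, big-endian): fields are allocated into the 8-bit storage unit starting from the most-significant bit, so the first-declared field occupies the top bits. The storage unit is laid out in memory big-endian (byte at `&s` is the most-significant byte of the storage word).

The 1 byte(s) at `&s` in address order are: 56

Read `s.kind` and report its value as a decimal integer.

[0]=0x56 (big-endian) → word 0x56
cnt [7+:1] = (word>>7) & 0x1 = 0
addr_hi [5+:2] = (word>>5) & 0x3 = 2
kind [2+:3] = (word>>2) & 0x7 = 5  ←
seq [0+:2] = (word>>0) & 0x3 = 2

5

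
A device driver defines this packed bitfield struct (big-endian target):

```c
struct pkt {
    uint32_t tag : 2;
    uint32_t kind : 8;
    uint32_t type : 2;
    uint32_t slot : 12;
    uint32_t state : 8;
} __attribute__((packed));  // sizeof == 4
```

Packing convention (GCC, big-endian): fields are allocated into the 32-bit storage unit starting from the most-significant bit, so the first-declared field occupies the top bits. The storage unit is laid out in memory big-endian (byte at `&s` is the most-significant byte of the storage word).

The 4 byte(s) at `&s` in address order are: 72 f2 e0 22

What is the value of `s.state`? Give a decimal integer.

34

[0]=0x72 [1]=0xf2 [2]=0xe0 [3]=0x22 (big-endian) → word 0x72f2e022
tag [30+:2] = (word>>30) & 0x3 = 1
kind [22+:8] = (word>>22) & 0xff = 203
type [20+:2] = (word>>20) & 0x3 = 3
slot [8+:12] = (word>>8) & 0xfff = 736
state [0+:8] = (word>>0) & 0xff = 34  ←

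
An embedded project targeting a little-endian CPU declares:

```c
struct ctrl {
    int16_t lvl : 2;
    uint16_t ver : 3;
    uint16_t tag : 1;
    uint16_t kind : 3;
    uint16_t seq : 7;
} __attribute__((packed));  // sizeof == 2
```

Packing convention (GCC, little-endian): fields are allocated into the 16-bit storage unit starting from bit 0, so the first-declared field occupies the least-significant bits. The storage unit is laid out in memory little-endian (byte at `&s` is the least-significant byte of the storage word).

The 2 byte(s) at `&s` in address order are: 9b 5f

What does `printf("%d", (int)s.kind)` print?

[0]=0x9b [1]=0x5f (little-endian) → word 0x5f9b
lvl [0+:2] = (word>>0) & 0x3 = 3
ver [2+:3] = (word>>2) & 0x7 = 6
tag [5+:1] = (word>>5) & 0x1 = 0
kind [6+:3] = (word>>6) & 0x7 = 6  ←
seq [9+:7] = (word>>9) & 0x7f = 47

6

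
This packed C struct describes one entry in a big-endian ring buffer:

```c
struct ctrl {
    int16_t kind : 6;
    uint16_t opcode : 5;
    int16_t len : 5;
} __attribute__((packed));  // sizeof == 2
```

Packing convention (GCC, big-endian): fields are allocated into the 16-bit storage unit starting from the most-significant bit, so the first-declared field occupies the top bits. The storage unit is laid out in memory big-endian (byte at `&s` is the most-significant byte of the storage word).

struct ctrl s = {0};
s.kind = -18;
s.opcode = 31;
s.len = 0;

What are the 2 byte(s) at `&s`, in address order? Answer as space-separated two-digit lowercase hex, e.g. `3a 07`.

kind:6 = -18 → 0x2e << 10 → word 0xb800
opcode:5 = 31 → 0x1f << 5 → word 0xbbe0
len:5 = 0 → 0x0 << 0 → word 0xbbe0
word = 0xbbe0 → big-endian bytes:
  [0]=0xbb  [1]=0xe0

bb e0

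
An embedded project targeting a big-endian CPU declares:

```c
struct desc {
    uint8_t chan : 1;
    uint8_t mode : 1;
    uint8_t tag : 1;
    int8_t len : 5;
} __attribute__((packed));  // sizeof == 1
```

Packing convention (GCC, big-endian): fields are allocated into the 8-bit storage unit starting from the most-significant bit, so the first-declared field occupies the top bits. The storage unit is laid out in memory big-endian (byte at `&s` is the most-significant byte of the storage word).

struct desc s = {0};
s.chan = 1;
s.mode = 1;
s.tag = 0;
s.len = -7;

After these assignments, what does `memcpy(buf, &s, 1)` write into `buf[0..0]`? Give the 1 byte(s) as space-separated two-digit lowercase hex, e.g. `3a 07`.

chan:1 = 1 → 0x1 << 7 → word 0x80
mode:1 = 1 → 0x1 << 6 → word 0xc0
tag:1 = 0 → 0x0 << 5 → word 0xc0
len:5 = -7 → 0x19 << 0 → word 0xd9
word = 0xd9 → big-endian bytes:
  [0]=0xd9

d9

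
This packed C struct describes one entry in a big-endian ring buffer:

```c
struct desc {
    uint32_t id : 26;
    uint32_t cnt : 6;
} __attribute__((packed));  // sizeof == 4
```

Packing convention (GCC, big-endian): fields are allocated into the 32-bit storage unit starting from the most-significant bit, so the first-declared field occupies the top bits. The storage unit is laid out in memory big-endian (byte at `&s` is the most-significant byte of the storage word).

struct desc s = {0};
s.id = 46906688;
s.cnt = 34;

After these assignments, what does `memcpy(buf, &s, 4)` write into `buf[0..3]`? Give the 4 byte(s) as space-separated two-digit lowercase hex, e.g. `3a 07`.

b2 ef 50 22

[6+:26] id=46906688 & 0x3ffffff = 0x2cbbd40; word=0xb2ef5000
[0+:6] cnt=34 & 0x3f = 0x22; word=0xb2ef5022
word = 0xb2ef5022 → big-endian bytes:
  [0]=0xb2  [1]=0xef  [2]=0x50  [3]=0x22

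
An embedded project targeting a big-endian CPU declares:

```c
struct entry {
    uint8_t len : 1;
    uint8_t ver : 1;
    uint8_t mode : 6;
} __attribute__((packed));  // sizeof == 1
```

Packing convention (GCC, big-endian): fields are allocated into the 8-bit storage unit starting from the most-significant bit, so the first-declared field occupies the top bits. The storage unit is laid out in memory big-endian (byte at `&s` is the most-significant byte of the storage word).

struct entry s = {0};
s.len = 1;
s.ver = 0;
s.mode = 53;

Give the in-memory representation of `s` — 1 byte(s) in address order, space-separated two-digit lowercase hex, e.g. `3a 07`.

b5

len:1 = 1 → 0x1 << 7 → word 0x80
ver:1 = 0 → 0x0 << 6 → word 0x80
mode:6 = 53 → 0x35 << 0 → word 0xb5
word = 0xb5 → big-endian bytes:
  [0]=0xb5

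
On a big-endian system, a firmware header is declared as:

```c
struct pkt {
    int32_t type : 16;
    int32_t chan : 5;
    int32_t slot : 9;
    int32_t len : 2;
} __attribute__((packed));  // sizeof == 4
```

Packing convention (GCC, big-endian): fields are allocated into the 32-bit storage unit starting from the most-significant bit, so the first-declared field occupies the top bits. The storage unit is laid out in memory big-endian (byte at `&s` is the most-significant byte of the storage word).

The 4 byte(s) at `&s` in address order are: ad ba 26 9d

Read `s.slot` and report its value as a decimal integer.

-89

[0]=0xad [1]=0xba [2]=0x26 [3]=0x9d (big-endian) → word 0xadba269d
type:16 @ bit 16 → (0xadba269d>>16)&0xffff = 0xadba
chan:5 @ bit 11 → (0xadba269d>>11)&0x1f = 0x4
slot:9 @ bit 2 → (0xadba269d>>2)&0x1ff = 0x1a7  ←
len:2 @ bit 0 → (0xadba269d>>0)&0x3 = 0x1
slot signed 9b, MSB=1: 423 - 512 = -89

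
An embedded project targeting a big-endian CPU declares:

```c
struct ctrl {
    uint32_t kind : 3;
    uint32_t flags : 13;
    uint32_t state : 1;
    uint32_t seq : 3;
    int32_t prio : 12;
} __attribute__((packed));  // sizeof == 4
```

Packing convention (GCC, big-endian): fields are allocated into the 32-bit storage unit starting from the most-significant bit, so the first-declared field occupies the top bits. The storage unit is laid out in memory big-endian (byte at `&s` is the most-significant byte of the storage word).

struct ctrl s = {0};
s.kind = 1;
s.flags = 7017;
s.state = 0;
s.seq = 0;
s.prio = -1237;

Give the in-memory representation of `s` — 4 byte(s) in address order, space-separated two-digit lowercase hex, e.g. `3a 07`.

3b 69 0b 2b

[29+:3] kind=1 & 0x7 = 0x1; word=0x20000000
[16+:13] flags=7017 & 0x1fff = 0x1b69; word=0x3b690000
[15+:1] state=0 & 0x1 = 0x0; word=0x3b690000
[12+:3] seq=0 & 0x7 = 0x0; word=0x3b690000
[0+:12] prio=-1237 & 0xfff = 0xb2b; word=0x3b690b2b
word = 0x3b690b2b → big-endian bytes:
  [0]=0x3b  [1]=0x69  [2]=0x0b  [3]=0x2b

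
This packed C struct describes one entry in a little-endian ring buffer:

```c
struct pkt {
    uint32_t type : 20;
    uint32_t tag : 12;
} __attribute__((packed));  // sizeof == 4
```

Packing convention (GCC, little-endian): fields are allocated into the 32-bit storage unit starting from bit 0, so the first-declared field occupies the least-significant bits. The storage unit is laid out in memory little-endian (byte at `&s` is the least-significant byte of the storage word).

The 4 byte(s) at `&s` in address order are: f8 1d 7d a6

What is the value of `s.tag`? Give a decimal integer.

[0]=0xf8 [1]=0x1d [2]=0x7d [3]=0xa6 (little-endian) → word 0xa67d1df8
type [0+:20] = (word>>0) & 0xfffff = 859640
tag [20+:12] = (word>>20) & 0xfff = 2663  ←

2663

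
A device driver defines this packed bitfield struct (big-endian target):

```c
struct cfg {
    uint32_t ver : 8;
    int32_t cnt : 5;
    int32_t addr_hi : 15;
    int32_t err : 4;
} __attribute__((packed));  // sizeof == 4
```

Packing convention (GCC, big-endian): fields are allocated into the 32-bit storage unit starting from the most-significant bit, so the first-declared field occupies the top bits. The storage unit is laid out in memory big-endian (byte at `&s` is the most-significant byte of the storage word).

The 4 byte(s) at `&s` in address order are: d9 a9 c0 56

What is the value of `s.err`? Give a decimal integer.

[0]=0xd9 [1]=0xa9 [2]=0xc0 [3]=0x56 (big-endian) → word 0xd9a9c056
ver:8 @ bit 24 → (0xd9a9c056>>24)&0xff = 0xd9
cnt:5 @ bit 19 → (0xd9a9c056>>19)&0x1f = 0x15
addr_hi:15 @ bit 4 → (0xd9a9c056>>4)&0x7fff = 0x1c05
err:4 @ bit 0 → (0xd9a9c056>>0)&0xf = 0x6  ←
err signed 4b, MSB=0: value = 6

6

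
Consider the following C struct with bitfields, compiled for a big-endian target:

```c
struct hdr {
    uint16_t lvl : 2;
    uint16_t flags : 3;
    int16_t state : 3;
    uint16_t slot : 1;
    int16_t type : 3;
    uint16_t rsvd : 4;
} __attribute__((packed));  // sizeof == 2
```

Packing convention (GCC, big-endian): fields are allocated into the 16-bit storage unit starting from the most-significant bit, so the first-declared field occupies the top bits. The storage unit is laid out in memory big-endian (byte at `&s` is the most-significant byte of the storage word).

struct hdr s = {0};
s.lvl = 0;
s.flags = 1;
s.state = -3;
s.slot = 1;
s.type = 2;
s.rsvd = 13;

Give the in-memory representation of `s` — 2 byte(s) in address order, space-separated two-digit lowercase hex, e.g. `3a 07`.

[14+:2] lvl=0 & 0x3 = 0x0; word=0x0000
[11+:3] flags=1 & 0x7 = 0x1; word=0x0800
[8+:3] state=-3 & 0x7 = 0x5; word=0x0d00
[7+:1] slot=1 & 0x1 = 0x1; word=0x0d80
[4+:3] type=2 & 0x7 = 0x2; word=0x0da0
[0+:4] rsvd=13 & 0xf = 0xd; word=0x0dad
word = 0x0dad → big-endian bytes:
  [0]=0x0d  [1]=0xad

0d ad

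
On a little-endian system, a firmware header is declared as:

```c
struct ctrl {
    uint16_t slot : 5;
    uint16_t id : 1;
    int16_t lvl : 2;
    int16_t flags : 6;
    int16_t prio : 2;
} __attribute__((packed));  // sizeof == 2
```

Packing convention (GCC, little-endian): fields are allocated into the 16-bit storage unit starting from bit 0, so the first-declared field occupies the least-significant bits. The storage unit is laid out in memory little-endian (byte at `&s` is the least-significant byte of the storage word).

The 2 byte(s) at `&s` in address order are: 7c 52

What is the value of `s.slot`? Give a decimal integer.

[0]=0x7c [1]=0x52 (little-endian) → word 0x527c
slot:5 @ bit 0 → (0x527c>>0)&0x1f = 0x1c  ←
id:1 @ bit 5 → (0x527c>>5)&0x1 = 0x1
lvl:2 @ bit 6 → (0x527c>>6)&0x3 = 0x1
flags:6 @ bit 8 → (0x527c>>8)&0x3f = 0x12
prio:2 @ bit 14 → (0x527c>>14)&0x3 = 0x1

28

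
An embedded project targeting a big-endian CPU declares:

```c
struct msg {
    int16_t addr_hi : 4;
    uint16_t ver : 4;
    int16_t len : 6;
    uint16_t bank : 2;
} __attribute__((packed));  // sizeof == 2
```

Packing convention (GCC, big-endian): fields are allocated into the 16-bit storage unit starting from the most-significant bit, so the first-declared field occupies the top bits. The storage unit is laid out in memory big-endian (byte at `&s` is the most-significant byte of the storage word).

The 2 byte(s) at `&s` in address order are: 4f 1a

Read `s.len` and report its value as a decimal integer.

6

[0]=0x4f [1]=0x1a (big-endian) → word 0x4f1a
addr_hi:4 @ bit 12 → (0x4f1a>>12)&0xf = 0x4
ver:4 @ bit 8 → (0x4f1a>>8)&0xf = 0xf
len:6 @ bit 2 → (0x4f1a>>2)&0x3f = 0x6  ←
bank:2 @ bit 0 → (0x4f1a>>0)&0x3 = 0x2
len signed 6b, MSB=0: value = 6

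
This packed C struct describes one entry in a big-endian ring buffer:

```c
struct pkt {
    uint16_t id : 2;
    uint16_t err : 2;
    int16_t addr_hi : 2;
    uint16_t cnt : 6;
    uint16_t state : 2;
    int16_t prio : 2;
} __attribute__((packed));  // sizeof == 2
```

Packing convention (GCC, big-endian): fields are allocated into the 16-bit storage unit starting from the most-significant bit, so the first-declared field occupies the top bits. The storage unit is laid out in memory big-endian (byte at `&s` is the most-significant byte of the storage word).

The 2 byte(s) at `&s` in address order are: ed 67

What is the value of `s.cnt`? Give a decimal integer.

22

[0]=0xed [1]=0x67 (big-endian) → word 0xed67
id [14+:2] = (word>>14) & 0x3 = 3
err [12+:2] = (word>>12) & 0x3 = 2
addr_hi [10+:2] = (word>>10) & 0x3 = 3
cnt [4+:6] = (word>>4) & 0x3f = 22  ←
state [2+:2] = (word>>2) & 0x3 = 1
prio [0+:2] = (word>>0) & 0x3 = 3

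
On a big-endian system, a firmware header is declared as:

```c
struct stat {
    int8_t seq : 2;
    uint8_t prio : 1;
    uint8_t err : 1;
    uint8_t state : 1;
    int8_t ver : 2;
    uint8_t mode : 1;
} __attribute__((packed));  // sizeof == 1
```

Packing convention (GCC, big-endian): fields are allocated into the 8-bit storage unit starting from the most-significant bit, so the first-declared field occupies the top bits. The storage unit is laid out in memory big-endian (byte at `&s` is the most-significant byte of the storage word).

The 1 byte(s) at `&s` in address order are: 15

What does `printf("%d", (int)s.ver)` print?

[0]=0x15 (big-endian) → word 0x15
seq [6+:2] = (word>>6) & 0x3 = 0
prio [5+:1] = (word>>5) & 0x1 = 0
err [4+:1] = (word>>4) & 0x1 = 1
state [3+:1] = (word>>3) & 0x1 = 0
ver [1+:2] = (word>>1) & 0x3 = 2  ←
mode [0+:1] = (word>>0) & 0x1 = 1
ver signed 2b, MSB=1: 2 - 4 = -2

-2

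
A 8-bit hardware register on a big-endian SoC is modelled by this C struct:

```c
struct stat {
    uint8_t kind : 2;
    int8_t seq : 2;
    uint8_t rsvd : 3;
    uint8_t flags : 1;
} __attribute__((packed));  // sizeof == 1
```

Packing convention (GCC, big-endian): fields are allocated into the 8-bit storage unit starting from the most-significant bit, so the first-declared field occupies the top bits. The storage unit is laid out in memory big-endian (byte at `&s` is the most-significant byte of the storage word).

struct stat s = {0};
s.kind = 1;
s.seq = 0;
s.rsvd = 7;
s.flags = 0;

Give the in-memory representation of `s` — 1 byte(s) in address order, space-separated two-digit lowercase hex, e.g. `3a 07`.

[6+:2] kind=1 & 0x3 = 0x1; word=0x40
[4+:2] seq=0 & 0x3 = 0x0; word=0x40
[1+:3] rsvd=7 & 0x7 = 0x7; word=0x4e
[0+:1] flags=0 & 0x1 = 0x0; word=0x4e
word = 0x4e → big-endian bytes:
  [0]=0x4e

4e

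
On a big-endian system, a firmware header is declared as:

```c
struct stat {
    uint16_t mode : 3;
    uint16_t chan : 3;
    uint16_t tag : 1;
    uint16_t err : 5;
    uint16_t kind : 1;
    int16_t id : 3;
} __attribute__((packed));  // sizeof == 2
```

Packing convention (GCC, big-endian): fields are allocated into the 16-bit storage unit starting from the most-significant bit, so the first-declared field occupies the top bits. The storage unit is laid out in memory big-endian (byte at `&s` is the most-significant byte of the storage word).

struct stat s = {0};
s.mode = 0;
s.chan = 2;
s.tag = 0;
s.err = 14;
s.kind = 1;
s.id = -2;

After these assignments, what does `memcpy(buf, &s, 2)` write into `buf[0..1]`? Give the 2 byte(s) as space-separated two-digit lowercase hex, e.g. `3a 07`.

[13+:3] mode=0 & 0x7 = 0x0; word=0x0000
[10+:3] chan=2 & 0x7 = 0x2; word=0x0800
[9+:1] tag=0 & 0x1 = 0x0; word=0x0800
[4+:5] err=14 & 0x1f = 0xe; word=0x08e0
[3+:1] kind=1 & 0x1 = 0x1; word=0x08e8
[0+:3] id=-2 & 0x7 = 0x6; word=0x08ee
word = 0x08ee → big-endian bytes:
  [0]=0x08  [1]=0xee

08 ee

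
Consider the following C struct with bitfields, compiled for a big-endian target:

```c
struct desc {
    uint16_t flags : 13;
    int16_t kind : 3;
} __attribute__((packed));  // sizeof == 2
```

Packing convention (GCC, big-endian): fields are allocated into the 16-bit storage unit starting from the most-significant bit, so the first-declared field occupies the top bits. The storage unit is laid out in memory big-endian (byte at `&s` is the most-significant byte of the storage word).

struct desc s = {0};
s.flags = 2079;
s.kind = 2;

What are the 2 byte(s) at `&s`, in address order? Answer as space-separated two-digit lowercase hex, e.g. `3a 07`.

40 fa

flags:13 = 2079 → 0x81f << 3 → word 0x40f8
kind:3 = 2 → 0x2 << 0 → word 0x40fa
word = 0x40fa → big-endian bytes:
  [0]=0x40  [1]=0xfa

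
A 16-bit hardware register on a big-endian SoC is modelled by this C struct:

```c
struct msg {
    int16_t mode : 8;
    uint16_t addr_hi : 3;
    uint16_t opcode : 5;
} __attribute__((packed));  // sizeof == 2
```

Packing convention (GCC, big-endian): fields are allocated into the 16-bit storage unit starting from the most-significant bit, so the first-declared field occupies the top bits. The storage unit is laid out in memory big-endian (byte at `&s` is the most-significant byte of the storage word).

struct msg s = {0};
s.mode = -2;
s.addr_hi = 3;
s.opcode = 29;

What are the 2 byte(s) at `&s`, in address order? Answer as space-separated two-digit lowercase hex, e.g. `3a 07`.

fe 7d

mode (8b) val=-2 bits=0xfe at bit 8: 0xfe00
addr_hi (3b) val=3 bits=0x3 at bit 5: 0xfe60
opcode (5b) val=29 bits=0x1d at bit 0: 0xfe7d
word = 0xfe7d → big-endian bytes:
  [0]=0xfe  [1]=0x7d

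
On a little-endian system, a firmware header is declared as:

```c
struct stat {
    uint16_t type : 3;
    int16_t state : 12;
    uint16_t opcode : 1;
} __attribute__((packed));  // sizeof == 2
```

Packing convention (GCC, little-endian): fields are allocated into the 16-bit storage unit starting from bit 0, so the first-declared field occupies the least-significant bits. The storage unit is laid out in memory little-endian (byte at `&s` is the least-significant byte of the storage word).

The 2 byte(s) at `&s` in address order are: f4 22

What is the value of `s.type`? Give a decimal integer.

[0]=0xf4 [1]=0x22 (little-endian) → word 0x22f4
type:3 @ bit 0 → (0x22f4>>0)&0x7 = 0x4  ←
state:12 @ bit 3 → (0x22f4>>3)&0xfff = 0x45e
opcode:1 @ bit 15 → (0x22f4>>15)&0x1 = 0x0

4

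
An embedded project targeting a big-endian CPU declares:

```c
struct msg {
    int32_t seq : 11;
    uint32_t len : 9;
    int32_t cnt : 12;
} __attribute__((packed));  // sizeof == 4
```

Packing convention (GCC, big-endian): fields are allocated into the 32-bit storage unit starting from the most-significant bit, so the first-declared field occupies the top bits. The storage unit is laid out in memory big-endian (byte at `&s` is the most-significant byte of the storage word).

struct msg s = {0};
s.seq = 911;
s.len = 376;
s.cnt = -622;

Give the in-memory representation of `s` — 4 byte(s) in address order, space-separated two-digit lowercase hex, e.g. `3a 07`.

71 f7 8d 92

seq:11 = 911 → 0x38f << 21 → word 0x71e00000
len:9 = 376 → 0x178 << 12 → word 0x71f78000
cnt:12 = -622 → 0xd92 << 0 → word 0x71f78d92
word = 0x71f78d92 → big-endian bytes:
  [0]=0x71  [1]=0xf7  [2]=0x8d  [3]=0x92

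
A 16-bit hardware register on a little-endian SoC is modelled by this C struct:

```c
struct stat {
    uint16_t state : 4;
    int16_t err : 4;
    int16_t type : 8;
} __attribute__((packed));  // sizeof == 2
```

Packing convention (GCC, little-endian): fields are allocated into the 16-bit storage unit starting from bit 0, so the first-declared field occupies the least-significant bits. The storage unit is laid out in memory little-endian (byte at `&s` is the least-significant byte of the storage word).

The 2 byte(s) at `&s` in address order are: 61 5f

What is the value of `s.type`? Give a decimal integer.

95

[0]=0x61 [1]=0x5f (little-endian) → word 0x5f61
state:4 @ bit 0 → (0x5f61>>0)&0xf = 0x1
err:4 @ bit 4 → (0x5f61>>4)&0xf = 0x6
type:8 @ bit 8 → (0x5f61>>8)&0xff = 0x5f  ←
type signed 8b, MSB=0: value = 95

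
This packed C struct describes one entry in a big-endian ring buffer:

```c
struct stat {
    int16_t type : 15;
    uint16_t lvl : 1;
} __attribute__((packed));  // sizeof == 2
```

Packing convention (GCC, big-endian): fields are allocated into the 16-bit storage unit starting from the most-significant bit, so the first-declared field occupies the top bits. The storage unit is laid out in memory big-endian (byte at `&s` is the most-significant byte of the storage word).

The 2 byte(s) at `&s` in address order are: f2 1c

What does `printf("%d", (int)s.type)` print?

[0]=0xf2 [1]=0x1c (big-endian) → word 0xf21c
type:15 @ bit 1 → (0xf21c>>1)&0x7fff = 0x790e  ←
lvl:1 @ bit 0 → (0xf21c>>0)&0x1 = 0x0
type signed 15b, MSB=1: 30990 - 32768 = -1778

-1778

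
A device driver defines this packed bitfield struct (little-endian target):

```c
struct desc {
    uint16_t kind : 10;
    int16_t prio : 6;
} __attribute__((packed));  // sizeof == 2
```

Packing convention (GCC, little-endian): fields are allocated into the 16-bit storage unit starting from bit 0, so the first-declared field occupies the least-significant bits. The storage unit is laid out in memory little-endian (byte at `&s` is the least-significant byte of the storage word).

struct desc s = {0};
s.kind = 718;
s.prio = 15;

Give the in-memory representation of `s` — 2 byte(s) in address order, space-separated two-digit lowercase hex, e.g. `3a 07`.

kind:10 = 718 → 0x2ce << 0 → word 0x02ce
prio:6 = 15 → 0xf << 10 → word 0x3ece
word = 0x3ece → little-endian bytes:
  [0]=0xce  [1]=0x3e

ce 3e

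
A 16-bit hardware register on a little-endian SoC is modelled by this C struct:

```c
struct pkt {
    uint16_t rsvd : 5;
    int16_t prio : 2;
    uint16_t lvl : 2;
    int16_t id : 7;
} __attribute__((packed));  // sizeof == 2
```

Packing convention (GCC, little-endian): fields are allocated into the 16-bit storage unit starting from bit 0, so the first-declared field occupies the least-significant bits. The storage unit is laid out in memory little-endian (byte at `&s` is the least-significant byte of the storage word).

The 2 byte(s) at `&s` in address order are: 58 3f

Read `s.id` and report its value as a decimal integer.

31

[0]=0x58 [1]=0x3f (little-endian) → word 0x3f58
rsvd:5 @ bit 0 → (0x3f58>>0)&0x1f = 0x18
prio:2 @ bit 5 → (0x3f58>>5)&0x3 = 0x2
lvl:2 @ bit 7 → (0x3f58>>7)&0x3 = 0x2
id:7 @ bit 9 → (0x3f58>>9)&0x7f = 0x1f  ←
id signed 7b, MSB=0: value = 31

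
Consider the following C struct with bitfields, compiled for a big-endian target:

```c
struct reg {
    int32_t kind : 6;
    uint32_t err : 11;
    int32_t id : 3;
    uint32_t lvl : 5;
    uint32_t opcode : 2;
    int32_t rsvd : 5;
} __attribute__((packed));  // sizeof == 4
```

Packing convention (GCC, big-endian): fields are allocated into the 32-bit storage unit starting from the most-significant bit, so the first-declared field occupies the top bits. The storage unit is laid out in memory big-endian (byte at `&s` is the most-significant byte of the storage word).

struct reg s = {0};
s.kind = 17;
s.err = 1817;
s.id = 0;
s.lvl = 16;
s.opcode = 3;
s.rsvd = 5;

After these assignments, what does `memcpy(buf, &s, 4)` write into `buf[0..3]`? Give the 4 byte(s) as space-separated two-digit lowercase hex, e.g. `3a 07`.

kind:6 = 17 → 0x11 << 26 → word 0x44000000
err:11 = 1817 → 0x719 << 15 → word 0x478c8000
id:3 = 0 → 0x0 << 12 → word 0x478c8000
lvl:5 = 16 → 0x10 << 7 → word 0x478c8800
opcode:2 = 3 → 0x3 << 5 → word 0x478c8860
rsvd:5 = 5 → 0x5 << 0 → word 0x478c8865
word = 0x478c8865 → big-endian bytes:
  [0]=0x47  [1]=0x8c  [2]=0x88  [3]=0x65

47 8c 88 65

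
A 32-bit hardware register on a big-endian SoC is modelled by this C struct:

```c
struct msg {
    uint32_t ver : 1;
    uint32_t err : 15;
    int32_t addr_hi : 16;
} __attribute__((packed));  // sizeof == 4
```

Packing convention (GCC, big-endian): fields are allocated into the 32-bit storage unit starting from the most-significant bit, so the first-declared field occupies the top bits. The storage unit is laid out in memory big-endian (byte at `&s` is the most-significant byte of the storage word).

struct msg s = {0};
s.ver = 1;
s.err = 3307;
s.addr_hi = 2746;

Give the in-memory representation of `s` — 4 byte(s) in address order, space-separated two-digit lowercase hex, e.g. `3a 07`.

8c eb 0a ba

ver (1b) val=1 bits=0x1 at bit 31: 0x80000000
err (15b) val=3307 bits=0xceb at bit 16: 0x8ceb0000
addr_hi (16b) val=2746 bits=0xaba at bit 0: 0x8ceb0aba
word = 0x8ceb0aba → big-endian bytes:
  [0]=0x8c  [1]=0xeb  [2]=0x0a  [3]=0xba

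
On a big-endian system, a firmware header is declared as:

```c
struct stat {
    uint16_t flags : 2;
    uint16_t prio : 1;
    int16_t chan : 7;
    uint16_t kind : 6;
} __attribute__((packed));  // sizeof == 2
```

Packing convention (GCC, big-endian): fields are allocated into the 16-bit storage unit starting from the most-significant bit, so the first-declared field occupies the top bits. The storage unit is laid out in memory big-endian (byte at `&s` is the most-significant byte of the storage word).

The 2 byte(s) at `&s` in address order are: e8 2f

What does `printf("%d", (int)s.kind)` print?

47

[0]=0xe8 [1]=0x2f (big-endian) → word 0xe82f
flags:2 @ bit 14 → (0xe82f>>14)&0x3 = 0x3
prio:1 @ bit 13 → (0xe82f>>13)&0x1 = 0x1
chan:7 @ bit 6 → (0xe82f>>6)&0x7f = 0x20
kind:6 @ bit 0 → (0xe82f>>0)&0x3f = 0x2f  ←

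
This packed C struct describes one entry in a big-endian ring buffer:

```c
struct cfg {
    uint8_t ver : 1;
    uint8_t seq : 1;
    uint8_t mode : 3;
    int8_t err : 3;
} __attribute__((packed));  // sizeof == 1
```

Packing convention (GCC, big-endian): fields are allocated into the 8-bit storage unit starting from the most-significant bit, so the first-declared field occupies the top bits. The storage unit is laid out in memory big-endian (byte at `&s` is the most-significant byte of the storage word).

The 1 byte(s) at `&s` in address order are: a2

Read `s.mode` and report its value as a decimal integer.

4

[0]=0xa2 (big-endian) → word 0xa2
ver:1 @ bit 7 → (0xa2>>7)&0x1 = 0x1
seq:1 @ bit 6 → (0xa2>>6)&0x1 = 0x0
mode:3 @ bit 3 → (0xa2>>3)&0x7 = 0x4  ←
err:3 @ bit 0 → (0xa2>>0)&0x7 = 0x2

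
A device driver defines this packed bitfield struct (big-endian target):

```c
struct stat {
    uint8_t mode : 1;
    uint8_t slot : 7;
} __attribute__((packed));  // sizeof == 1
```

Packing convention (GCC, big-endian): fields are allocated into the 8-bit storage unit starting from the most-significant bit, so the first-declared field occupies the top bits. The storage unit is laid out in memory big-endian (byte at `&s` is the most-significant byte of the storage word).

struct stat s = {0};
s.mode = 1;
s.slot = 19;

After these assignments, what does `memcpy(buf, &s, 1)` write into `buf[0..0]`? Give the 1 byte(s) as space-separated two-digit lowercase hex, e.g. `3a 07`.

[7+:1] mode=1 & 0x1 = 0x1; word=0x80
[0+:7] slot=19 & 0x7f = 0x13; word=0x93
word = 0x93 → big-endian bytes:
  [0]=0x93

93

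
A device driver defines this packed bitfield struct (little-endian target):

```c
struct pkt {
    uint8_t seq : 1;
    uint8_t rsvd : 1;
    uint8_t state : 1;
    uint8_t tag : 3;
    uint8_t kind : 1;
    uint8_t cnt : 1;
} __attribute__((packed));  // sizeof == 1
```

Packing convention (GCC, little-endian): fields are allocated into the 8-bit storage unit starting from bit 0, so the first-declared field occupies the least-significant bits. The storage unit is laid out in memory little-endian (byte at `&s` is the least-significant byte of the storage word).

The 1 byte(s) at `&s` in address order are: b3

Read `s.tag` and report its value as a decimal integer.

[0]=0xb3 (little-endian) → word 0xb3
seq [0+:1] = (word>>0) & 0x1 = 1
rsvd [1+:1] = (word>>1) & 0x1 = 1
state [2+:1] = (word>>2) & 0x1 = 0
tag [3+:3] = (word>>3) & 0x7 = 6  ←
kind [6+:1] = (word>>6) & 0x1 = 0
cnt [7+:1] = (word>>7) & 0x1 = 1

6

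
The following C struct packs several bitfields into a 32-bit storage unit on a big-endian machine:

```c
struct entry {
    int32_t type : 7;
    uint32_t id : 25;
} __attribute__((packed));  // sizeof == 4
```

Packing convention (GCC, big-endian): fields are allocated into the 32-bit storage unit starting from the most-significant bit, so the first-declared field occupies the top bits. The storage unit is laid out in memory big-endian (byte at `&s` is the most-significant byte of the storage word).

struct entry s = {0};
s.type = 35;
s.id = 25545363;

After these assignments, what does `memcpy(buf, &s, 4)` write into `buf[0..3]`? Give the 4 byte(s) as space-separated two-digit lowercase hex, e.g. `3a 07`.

[25+:7] type=35 & 0x7f = 0x23; word=0x46000000
[0+:25] id=25545363 & 0x1ffffff = 0x185ca93; word=0x4785ca93
word = 0x4785ca93 → big-endian bytes:
  [0]=0x47  [1]=0x85  [2]=0xca  [3]=0x93

47 85 ca 93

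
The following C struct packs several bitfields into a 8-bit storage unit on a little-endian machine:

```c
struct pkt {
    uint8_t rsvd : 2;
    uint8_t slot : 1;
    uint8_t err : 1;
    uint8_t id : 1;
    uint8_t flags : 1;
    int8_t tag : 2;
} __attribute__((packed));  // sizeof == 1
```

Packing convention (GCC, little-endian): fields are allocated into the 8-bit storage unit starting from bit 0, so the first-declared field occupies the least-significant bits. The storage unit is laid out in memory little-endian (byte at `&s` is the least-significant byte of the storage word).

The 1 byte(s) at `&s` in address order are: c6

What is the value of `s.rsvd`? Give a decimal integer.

[0]=0xc6 (little-endian) → word 0xc6
rsvd [0+:2] = (word>>0) & 0x3 = 2  ←
slot [2+:1] = (word>>2) & 0x1 = 1
err [3+:1] = (word>>3) & 0x1 = 0
id [4+:1] = (word>>4) & 0x1 = 0
flags [5+:1] = (word>>5) & 0x1 = 0
tag [6+:2] = (word>>6) & 0x3 = 3

2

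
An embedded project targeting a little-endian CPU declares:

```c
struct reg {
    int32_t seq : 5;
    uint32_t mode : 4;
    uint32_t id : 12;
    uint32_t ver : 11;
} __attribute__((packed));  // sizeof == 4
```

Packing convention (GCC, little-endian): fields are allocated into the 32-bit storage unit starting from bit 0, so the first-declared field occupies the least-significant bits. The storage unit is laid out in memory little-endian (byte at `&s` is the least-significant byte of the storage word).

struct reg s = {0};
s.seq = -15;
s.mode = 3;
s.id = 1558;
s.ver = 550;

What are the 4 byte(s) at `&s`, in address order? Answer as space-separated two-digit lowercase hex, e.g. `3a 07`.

71 2c cc 44

seq (5b) val=-15 bits=0x11 at bit 0: 0x00000011
mode (4b) val=3 bits=0x3 at bit 5: 0x00000071
id (12b) val=1558 bits=0x616 at bit 9: 0x000c2c71
ver (11b) val=550 bits=0x226 at bit 21: 0x44cc2c71
word = 0x44cc2c71 → little-endian bytes:
  [0]=0x71  [1]=0x2c  [2]=0xcc  [3]=0x44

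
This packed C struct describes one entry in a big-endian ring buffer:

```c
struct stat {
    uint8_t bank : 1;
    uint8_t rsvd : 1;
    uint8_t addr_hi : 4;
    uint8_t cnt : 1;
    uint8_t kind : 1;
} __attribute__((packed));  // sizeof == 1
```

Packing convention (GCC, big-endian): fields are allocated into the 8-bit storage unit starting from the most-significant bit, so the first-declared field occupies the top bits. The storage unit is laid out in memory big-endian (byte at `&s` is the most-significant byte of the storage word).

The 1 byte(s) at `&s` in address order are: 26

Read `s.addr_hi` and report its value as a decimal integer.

9

[0]=0x26 (big-endian) → word 0x26
bank [7+:1] = (word>>7) & 0x1 = 0
rsvd [6+:1] = (word>>6) & 0x1 = 0
addr_hi [2+:4] = (word>>2) & 0xf = 9  ←
cnt [1+:1] = (word>>1) & 0x1 = 1
kind [0+:1] = (word>>0) & 0x1 = 0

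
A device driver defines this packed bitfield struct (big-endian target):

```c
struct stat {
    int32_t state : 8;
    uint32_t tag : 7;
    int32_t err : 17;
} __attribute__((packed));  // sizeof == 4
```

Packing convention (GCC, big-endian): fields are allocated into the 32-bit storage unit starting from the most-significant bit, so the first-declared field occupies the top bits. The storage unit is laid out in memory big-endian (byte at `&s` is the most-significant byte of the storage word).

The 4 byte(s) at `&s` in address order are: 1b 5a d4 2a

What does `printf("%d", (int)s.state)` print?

[0]=0x1b [1]=0x5a [2]=0xd4 [3]=0x2a (big-endian) → word 0x1b5ad42a
state:8 @ bit 24 → (0x1b5ad42a>>24)&0xff = 0x1b  ←
tag:7 @ bit 17 → (0x1b5ad42a>>17)&0x7f = 0x2d
err:17 @ bit 0 → (0x1b5ad42a>>0)&0x1ffff = 0xd42a
state signed 8b, MSB=0: value = 27

27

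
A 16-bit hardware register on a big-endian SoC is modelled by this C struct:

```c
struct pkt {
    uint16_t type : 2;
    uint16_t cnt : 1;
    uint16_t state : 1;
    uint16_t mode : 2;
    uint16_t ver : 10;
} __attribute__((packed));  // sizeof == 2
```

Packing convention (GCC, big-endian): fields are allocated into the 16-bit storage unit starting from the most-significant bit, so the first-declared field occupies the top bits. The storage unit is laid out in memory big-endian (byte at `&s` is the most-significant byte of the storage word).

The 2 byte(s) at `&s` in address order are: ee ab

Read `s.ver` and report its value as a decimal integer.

[0]=0xee [1]=0xab (big-endian) → word 0xeeab
type [14+:2] = (word>>14) & 0x3 = 3
cnt [13+:1] = (word>>13) & 0x1 = 1
state [12+:1] = (word>>12) & 0x1 = 0
mode [10+:2] = (word>>10) & 0x3 = 3
ver [0+:10] = (word>>0) & 0x3ff = 683  ←

683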